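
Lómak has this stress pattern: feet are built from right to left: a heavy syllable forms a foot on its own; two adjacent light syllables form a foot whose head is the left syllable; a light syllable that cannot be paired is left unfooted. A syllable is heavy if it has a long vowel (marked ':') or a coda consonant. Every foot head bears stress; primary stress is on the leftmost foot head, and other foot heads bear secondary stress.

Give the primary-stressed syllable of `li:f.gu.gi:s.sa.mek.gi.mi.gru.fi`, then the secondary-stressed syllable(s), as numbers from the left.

Weights: 1 li:f H, 2 gu L, 3 gi:s H, 4 sa L, 5 mek H, 6 gi L, 7 mi L, 8 gru L, 9 fi L.
Parse right to left (heavy = foot alone; LL = one foot; stranded L unfooted): (ˈli:f) gu (ˈgi:s) sa (ˈmek) (ˈgi.mi) (ˈgru.fi).
Foot heads: 1, 3, 5, 6, 8.
Primary stress on the leftmost head = syllable 1.
Secondary stress on 3, 5, 6, 8: ˈli:f.gu.ˌgi:s.sa.ˌmek.ˌgi.mi.ˌgru.fi.

primary 1, secondary 3, 5, 6, 8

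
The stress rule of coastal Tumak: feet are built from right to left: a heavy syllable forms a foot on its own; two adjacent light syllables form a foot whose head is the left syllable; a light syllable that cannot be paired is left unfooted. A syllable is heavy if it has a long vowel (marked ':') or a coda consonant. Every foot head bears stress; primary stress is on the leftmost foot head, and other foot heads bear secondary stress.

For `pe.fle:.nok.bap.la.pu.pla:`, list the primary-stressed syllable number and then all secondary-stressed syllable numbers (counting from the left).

Weights: 1 pe L, 2 fle: H, 3 nok H, 4 bap H, 5 la L, 6 pu L, 7 pla: H.
Parse right to left (heavy = foot alone; LL = one foot; stranded L unfooted): pe (ˈfle:) (ˈnok) (ˈbap) (ˈla.pu) (ˈpla:).
Foot heads: 2, 3, 4, 5, 7.
Primary stress on the leftmost head = syllable 2.
Secondary stress on 3, 4, 5, 7: pe.ˈfle:.ˌnok.ˌbap.ˌla.pu.ˌpla:.

primary 2, secondary 3, 4, 5, 7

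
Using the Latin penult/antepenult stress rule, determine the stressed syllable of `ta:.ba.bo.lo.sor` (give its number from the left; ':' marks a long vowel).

3

Classical Latin: stress the penult if heavy (long vowel or closed), else the antepenult.
Weights: 3 bo L, 4 lo L, 5 sor H.
The penult (syllable 4, lo) is light, so stress falls on the antepenult (syllable 3, bo).
Stress on syllable 3: ta:.ba.ˈbo.lo.sor.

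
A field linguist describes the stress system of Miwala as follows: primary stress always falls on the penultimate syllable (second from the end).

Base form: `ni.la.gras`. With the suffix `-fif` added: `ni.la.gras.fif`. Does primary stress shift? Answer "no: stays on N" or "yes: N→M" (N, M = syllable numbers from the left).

yes: 2→3

Base `ni.la.gras` (3 syllables):
  The word has 3 syllables; the penultimate syllable (second from the end) is syllable 2 (la).
  → primary stress on syllable 2.
Suffixed `ni.la.gras.fif` (4 syllables):
  The word has 4 syllables; the penultimate syllable (second from the end) is syllable 3 (gras).
  → primary stress on syllable 3.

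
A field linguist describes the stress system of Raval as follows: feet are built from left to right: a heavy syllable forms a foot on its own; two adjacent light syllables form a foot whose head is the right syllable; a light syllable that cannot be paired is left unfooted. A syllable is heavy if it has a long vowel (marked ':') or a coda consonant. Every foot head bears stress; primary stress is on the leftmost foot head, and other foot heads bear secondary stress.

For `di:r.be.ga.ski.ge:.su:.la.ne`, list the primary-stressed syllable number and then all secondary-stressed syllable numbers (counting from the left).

Weights: 1 di:r H, 2 be L, 3 ga L, 4 ski L, 5 ge: H, 6 su: H, 7 la L, 8 ne L.
Parse left to right (heavy = foot alone; LL = one foot; stranded L unfooted): (ˈdi:r) (be.ˈga) ski (ˈge:) (ˈsu:) (la.ˈne).
Foot heads: 1, 3, 5, 6, 8.
Primary stress on the leftmost head = syllable 1.
Secondary stress on 3, 5, 6, 8: ˈdi:r.be.ˌga.ski.ˌge:.ˌsu:.la.ˌne.

primary 1, secondary 3, 5, 6, 8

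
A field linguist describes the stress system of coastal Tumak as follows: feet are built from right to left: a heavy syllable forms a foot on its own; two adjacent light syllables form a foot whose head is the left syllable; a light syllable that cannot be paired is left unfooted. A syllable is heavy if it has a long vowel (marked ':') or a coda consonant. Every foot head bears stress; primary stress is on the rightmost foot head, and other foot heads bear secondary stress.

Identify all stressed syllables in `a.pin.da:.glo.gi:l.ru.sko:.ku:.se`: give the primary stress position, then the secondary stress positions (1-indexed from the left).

primary 8, secondary 2, 3, 5, 7

Weights: 1 a L, 2 pin H, 3 da: H, 4 glo L, 5 gi:l H, 6 ru L, 7 sko: H, 8 ku: H, 9 se L.
Parse right to left (heavy = foot alone; LL = one foot; stranded L unfooted): a (ˈpin) (ˈda:) glo (ˈgi:l) ru (ˈsko:) (ˈku:) se.
Foot heads: 2, 3, 5, 7, 8.
Primary stress on the rightmost head = syllable 8.
Secondary stress on 2, 3, 5, 7: a.ˌpin.ˌda:.glo.ˌgi:l.ru.ˌsko:.ˈku:.se.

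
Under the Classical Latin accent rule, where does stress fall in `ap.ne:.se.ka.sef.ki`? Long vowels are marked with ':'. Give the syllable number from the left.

5

Classical Latin: stress the penult if heavy (long vowel or closed), else the antepenult.
Weights: 4 ka L, 5 sef H, 6 ki L.
The penult (syllable 5, sef) is heavy, so it takes stress.
Stress on syllable 5: ap.ne:.se.ka.ˈsef.ki.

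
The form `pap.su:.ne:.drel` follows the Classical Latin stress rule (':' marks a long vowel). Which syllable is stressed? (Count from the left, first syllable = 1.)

3

Classical Latin: stress the penult if heavy (long vowel or closed), else the antepenult.
Weights: 2 su: H, 3 ne: H, 4 drel H.
The penult (syllable 3, ne:) is heavy, so it takes stress.
Stress on syllable 3: pap.su:.ˈne:.drel.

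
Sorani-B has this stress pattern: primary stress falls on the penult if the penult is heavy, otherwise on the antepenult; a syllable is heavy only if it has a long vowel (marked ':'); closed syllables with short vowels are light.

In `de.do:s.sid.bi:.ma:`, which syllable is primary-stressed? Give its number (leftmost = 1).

Weights: 3 sid L, 4 bi: H, 5 ma: H.
The penult (syllable 4, bi:) is heavy, so it takes stress.
Primary stress: syllable 4 → de.do:s.sid.ˈbi:.ma:.

4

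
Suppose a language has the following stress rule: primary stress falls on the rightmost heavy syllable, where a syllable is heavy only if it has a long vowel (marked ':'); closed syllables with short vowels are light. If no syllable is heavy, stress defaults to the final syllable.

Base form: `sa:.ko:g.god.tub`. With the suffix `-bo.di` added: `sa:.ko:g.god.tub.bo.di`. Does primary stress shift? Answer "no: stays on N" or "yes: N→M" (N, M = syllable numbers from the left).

no: stays on 2

Base `sa:.ko:g.god.tub` (4 syllables):
  Weights: 1 sa: H, 2 ko:g H, 3 god L, 4 tub L.
  Heavy syllables in the domain: 1, 2. The rightmost is syllable 2 (ko:g).
  → primary stress on syllable 2.
Suffixed `sa:.ko:g.god.tub.bo.di` (6 syllables):
  Weights: 1 sa: H, 2 ko:g H, 3 god L, 4 tub L, 5 bo L, 6 di L.
  Heavy syllables in the domain: 1, 2. The rightmost is syllable 2 (ko:g).
  → primary stress on syllable 2.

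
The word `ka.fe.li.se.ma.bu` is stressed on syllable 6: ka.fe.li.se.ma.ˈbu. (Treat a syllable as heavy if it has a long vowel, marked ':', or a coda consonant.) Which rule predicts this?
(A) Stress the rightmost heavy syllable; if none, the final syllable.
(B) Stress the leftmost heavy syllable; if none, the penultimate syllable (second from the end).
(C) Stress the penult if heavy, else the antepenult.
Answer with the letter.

Rule A → syllable 6 ✓.
Rule B → syllable 5 (observed: 6).
Rule C → syllable 4 (observed: 6).

A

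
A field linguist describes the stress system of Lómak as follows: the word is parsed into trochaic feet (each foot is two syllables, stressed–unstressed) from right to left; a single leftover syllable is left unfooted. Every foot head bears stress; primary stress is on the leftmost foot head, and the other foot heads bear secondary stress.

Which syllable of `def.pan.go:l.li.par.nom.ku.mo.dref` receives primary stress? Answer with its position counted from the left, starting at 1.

Parse right to left into trochaic (ˈσσ) feet: def (ˈpan.go:l) (ˈli.par) (ˈnom.ku) (ˈmo.dref). Syllable 1 is left unfooted.
Foot heads (stressed positions): 2, 4, 6, 8.
End Rule Leftmost: primary stress on the leftmost head = syllable 2.
Primary stress: syllable 2 → def.ˈpan.go:l.li.par.nom.ku.mo.dref.

2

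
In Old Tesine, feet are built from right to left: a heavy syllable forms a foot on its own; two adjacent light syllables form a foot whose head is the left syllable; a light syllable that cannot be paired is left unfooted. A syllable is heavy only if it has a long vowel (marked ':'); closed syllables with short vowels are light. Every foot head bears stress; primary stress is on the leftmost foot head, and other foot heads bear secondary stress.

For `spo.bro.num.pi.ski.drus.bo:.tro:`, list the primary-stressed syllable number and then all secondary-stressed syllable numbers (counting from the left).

Weights: 1 spo L, 2 bro L, 3 num L, 4 pi L, 5 ski L, 6 drus L, 7 bo: H, 8 tro: H.
Parse right to left (heavy = foot alone; LL = one foot; stranded L unfooted): (ˈspo.bro) (ˈnum.pi) (ˈski.drus) (ˈbo:) (ˈtro:).
Foot heads: 1, 3, 5, 7, 8.
Primary stress on the leftmost head = syllable 1.
Secondary stress on 3, 5, 7, 8: ˈspo.bro.ˌnum.pi.ˌski.drus.ˌbo:.ˌtro:.

primary 1, secondary 3, 5, 7, 8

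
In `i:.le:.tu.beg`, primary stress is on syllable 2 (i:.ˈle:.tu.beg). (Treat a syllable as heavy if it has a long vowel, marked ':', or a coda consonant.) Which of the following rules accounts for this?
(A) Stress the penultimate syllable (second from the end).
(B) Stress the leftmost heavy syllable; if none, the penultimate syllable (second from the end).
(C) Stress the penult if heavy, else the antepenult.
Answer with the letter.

Rule A → syllable 3 (observed: 2).
Rule B → syllable 1 (observed: 2).
Rule C → syllable 2 ✓.

C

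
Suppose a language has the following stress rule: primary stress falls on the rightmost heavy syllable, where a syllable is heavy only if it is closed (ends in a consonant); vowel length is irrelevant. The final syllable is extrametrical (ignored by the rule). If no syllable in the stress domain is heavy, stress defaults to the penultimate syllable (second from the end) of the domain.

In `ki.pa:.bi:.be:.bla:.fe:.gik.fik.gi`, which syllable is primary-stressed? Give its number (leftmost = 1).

8

The final syllable (9, gi) is extrametrical; the stress domain is syllables 1–8.
Weights: 1 ki L, 2 pa: L, 3 bi: L, 4 be: L, 5 bla: L, 6 fe: L, 7 gik H, 8 fik H.
Heavy syllables in the domain: 7, 8. The rightmost is syllable 8 (fik).
Primary stress: syllable 8 → ki.pa:.bi:.be:.bla:.fe:.gik.ˈfik.gi.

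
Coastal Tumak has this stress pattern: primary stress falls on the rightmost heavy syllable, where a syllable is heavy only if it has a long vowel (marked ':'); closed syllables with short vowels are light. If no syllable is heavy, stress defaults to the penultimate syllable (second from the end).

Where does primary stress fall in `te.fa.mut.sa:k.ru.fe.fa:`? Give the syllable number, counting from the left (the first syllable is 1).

Weights: 1 te L, 2 fa L, 3 mut L, 4 sa:k H, 5 ru L, 6 fe L, 7 fa: H.
Heavy syllables in the domain: 4, 7. The rightmost is syllable 7 (fa:).
Primary stress: syllable 7 → te.fa.mut.sa:k.ru.fe.ˈfa:.

7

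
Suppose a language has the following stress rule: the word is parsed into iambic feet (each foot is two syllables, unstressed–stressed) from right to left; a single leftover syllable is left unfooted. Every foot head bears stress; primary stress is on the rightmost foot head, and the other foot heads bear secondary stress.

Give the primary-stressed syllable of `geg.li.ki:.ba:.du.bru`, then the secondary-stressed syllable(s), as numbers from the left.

primary 6, secondary 2, 4

Parse right to left into iambic (σˈσ) feet: (geg.ˈli) (ki:.ˈba:) (du.ˈbru).
Foot heads (stressed positions): 2, 4, 6.
End Rule Rightmost: primary stress on the rightmost head = syllable 6.
Secondary stress on 2, 4: geg.ˌli.ki:.ˌba:.du.ˈbru.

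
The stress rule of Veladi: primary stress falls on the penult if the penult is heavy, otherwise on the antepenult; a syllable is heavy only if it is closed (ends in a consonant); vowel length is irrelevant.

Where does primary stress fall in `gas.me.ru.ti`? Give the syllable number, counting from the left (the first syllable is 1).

2

Weights: 2 me L, 3 ru L, 4 ti L.
The penult (syllable 3, ru) is light, so stress falls on the antepenult (syllable 2, me).
Primary stress: syllable 2 → gas.ˈme.ru.ti.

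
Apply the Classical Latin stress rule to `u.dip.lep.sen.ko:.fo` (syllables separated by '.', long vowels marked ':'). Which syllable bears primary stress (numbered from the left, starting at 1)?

Classical Latin: stress the penult if heavy (long vowel or closed), else the antepenult.
Weights: 4 sen H, 5 ko: H, 6 fo L.
The penult (syllable 5, ko:) is heavy, so it takes stress.
Stress on syllable 5: u.dip.lep.sen.ˈko:.fo.

5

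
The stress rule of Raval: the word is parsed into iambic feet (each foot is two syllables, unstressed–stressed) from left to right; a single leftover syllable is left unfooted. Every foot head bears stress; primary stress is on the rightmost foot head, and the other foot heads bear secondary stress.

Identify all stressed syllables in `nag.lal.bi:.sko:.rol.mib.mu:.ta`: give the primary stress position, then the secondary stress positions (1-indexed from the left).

Parse left to right into iambic (σˈσ) feet: (nag.ˈlal) (bi:.ˈsko:) (rol.ˈmib) (mu:.ˈta).
Foot heads (stressed positions): 2, 4, 6, 8.
End Rule Rightmost: primary stress on the rightmost head = syllable 8.
Secondary stress on 2, 4, 6: nag.ˌlal.bi:.ˌsko:.rol.ˌmib.mu:.ˈta.

primary 8, secondary 2, 4, 6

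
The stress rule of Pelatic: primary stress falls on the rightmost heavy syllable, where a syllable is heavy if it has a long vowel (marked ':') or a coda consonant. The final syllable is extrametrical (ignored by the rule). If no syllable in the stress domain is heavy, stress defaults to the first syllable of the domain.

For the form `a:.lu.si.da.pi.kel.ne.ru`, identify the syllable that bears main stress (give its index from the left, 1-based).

6

The final syllable (8, ru) is extrametrical; the stress domain is syllables 1–7.
Weights: 1 a: H, 2 lu L, 3 si L, 4 da L, 5 pi L, 6 kel H, 7 ne L.
Heavy syllables in the domain: 1, 6. The rightmost is syllable 6 (kel).
Primary stress: syllable 6 → a:.lu.si.da.pi.ˈkel.ne.ru.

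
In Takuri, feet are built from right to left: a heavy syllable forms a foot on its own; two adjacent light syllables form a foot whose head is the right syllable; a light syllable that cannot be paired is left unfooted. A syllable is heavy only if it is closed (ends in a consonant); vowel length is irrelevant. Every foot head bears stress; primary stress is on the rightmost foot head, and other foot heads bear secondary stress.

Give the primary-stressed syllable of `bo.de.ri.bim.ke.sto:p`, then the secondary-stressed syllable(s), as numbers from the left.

Weights: 1 bo L, 2 de L, 3 ri L, 4 bim H, 5 ke L, 6 sto:p H.
Parse right to left (heavy = foot alone; LL = one foot; stranded L unfooted): bo (de.ˈri) (ˈbim) ke (ˈsto:p).
Foot heads: 3, 4, 6.
Primary stress on the rightmost head = syllable 6.
Secondary stress on 3, 4: bo.de.ˌri.ˌbim.ke.ˈsto:p.

primary 6, secondary 3, 4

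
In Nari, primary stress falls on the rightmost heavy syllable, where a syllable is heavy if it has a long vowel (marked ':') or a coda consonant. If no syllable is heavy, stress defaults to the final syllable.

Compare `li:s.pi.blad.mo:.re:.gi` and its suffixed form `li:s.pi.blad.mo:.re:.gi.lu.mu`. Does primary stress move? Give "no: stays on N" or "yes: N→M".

Base `li:s.pi.blad.mo:.re:.gi` (6 syllables):
  Weights: 1 li:s H, 2 pi L, 3 blad H, 4 mo: H, 5 re: H, 6 gi L.
  Heavy syllables in the domain: 1, 3, 4, 5. The rightmost is syllable 5 (re:).
  → primary stress on syllable 5.
Suffixed `li:s.pi.blad.mo:.re:.gi.lu.mu` (8 syllables):
  Weights: 1 li:s H, 2 pi L, 3 blad H, 4 mo: H, 5 re: H, 6 gi L, 7 lu L, 8 mu L.
  Heavy syllables in the domain: 1, 3, 4, 5. The rightmost is syllable 5 (re:).
  → primary stress on syllable 5.

no: stays on 5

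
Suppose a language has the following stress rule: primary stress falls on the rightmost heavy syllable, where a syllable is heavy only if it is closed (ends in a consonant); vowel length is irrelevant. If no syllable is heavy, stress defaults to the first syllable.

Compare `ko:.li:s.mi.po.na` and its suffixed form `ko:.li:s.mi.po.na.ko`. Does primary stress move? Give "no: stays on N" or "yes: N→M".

Base `ko:.li:s.mi.po.na` (5 syllables):
  Weights: 1 ko: L, 2 li:s H, 3 mi L, 4 po L, 5 na L.
  Heavy syllables in the domain: 2. The rightmost is syllable 2 (li:s).
  → primary stress on syllable 2.
Suffixed `ko:.li:s.mi.po.na.ko` (6 syllables):
  Weights: 1 ko: L, 2 li:s H, 3 mi L, 4 po L, 5 na L, 6 ko L.
  Heavy syllables in the domain: 2. The rightmost is syllable 2 (li:s).
  → primary stress on syllable 2.

no: stays on 2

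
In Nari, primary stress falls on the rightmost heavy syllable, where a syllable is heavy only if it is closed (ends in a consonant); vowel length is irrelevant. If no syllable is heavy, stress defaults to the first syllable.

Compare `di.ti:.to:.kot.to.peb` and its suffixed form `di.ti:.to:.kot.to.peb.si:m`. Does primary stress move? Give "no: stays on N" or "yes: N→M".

Base `di.ti:.to:.kot.to.peb` (6 syllables):
  Weights: 1 di L, 2 ti: L, 3 to: L, 4 kot H, 5 to L, 6 peb H.
  Heavy syllables in the domain: 4, 6. The rightmost is syllable 6 (peb).
  → primary stress on syllable 6.
Suffixed `di.ti:.to:.kot.to.peb.si:m` (7 syllables):
  Weights: 1 di L, 2 ti: L, 3 to: L, 4 kot H, 5 to L, 6 peb H, 7 si:m H.
  Heavy syllables in the domain: 4, 6, 7. The rightmost is syllable 7 (si:m).
  → primary stress on syllable 7.

yes: 6→7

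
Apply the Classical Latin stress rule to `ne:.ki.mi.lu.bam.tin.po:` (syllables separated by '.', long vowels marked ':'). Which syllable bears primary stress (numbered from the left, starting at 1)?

Classical Latin: stress the penult if heavy (long vowel or closed), else the antepenult.
Weights: 5 bam H, 6 tin H, 7 po: H.
The penult (syllable 6, tin) is heavy, so it takes stress.
Stress on syllable 6: ne:.ki.mi.lu.bam.ˈtin.po:.

6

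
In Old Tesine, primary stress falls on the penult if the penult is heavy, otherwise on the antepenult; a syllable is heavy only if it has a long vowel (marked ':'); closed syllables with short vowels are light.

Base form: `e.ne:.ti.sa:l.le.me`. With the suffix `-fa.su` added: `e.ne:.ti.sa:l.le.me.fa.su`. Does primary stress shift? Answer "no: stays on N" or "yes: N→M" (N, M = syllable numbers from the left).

yes: 4→6

Base `e.ne:.ti.sa:l.le.me` (6 syllables):
  Weights: 4 sa:l H, 5 le L, 6 me L.
  The penult (syllable 5, le) is light, so stress falls on the antepenult (syllable 4, sa:l).
  → primary stress on syllable 4.
Suffixed `e.ne:.ti.sa:l.le.me.fa.su` (8 syllables):
  Weights: 6 me L, 7 fa L, 8 su L.
  The penult (syllable 7, fa) is light, so stress falls on the antepenult (syllable 6, me).
  → primary stress on syllable 6.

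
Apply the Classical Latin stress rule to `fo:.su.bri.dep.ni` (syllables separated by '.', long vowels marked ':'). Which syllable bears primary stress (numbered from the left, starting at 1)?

4

Classical Latin: stress the penult if heavy (long vowel or closed), else the antepenult.
Weights: 3 bri L, 4 dep H, 5 ni L.
The penult (syllable 4, dep) is heavy, so it takes stress.
Stress on syllable 4: fo:.su.bri.ˈdep.ni.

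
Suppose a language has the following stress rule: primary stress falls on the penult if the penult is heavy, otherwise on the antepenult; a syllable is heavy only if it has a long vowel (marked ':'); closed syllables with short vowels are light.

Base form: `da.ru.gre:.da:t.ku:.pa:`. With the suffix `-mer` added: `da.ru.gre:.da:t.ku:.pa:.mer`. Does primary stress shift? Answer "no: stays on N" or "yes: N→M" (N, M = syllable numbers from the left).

Base `da.ru.gre:.da:t.ku:.pa:` (6 syllables):
  Weights: 4 da:t H, 5 ku: H, 6 pa: H.
  The penult (syllable 5, ku:) is heavy, so it takes stress.
  → primary stress on syllable 5.
Suffixed `da.ru.gre:.da:t.ku:.pa:.mer` (7 syllables):
  Weights: 5 ku: H, 6 pa: H, 7 mer L.
  The penult (syllable 6, pa:) is heavy, so it takes stress.
  → primary stress on syllable 6.

yes: 5→6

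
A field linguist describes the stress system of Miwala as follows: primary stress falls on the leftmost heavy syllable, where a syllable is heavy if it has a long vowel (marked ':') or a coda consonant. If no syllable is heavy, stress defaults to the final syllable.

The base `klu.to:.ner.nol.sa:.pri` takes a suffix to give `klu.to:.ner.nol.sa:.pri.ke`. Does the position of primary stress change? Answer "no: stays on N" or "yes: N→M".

Base `klu.to:.ner.nol.sa:.pri` (6 syllables):
  Weights: 1 klu L, 2 to: H, 3 ner H, 4 nol H, 5 sa: H, 6 pri L.
  Heavy syllables in the domain: 2, 3, 4, 5. The leftmost is syllable 2 (to:).
  → primary stress on syllable 2.
Suffixed `klu.to:.ner.nol.sa:.pri.ke` (7 syllables):
  Weights: 1 klu L, 2 to: H, 3 ner H, 4 nol H, 5 sa: H, 6 pri L, 7 ke L.
  Heavy syllables in the domain: 2, 3, 4, 5. The leftmost is syllable 2 (to:).
  → primary stress on syllable 2.

no: stays on 2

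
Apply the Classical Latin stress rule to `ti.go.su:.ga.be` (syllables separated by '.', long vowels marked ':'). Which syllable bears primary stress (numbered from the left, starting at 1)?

3

Classical Latin: stress the penult if heavy (long vowel or closed), else the antepenult.
Weights: 3 su: H, 4 ga L, 5 be L.
The penult (syllable 4, ga) is light, so stress falls on the antepenult (syllable 3, su:).
Stress on syllable 3: ti.go.ˈsu:.ga.be.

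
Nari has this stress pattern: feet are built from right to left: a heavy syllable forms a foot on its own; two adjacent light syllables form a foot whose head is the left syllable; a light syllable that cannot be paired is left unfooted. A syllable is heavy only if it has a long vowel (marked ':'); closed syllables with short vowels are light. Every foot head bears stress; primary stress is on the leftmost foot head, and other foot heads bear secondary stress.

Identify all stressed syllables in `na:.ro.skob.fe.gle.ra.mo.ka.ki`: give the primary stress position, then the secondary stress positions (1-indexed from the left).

Weights: 1 na: H, 2 ro L, 3 skob L, 4 fe L, 5 gle L, 6 ra L, 7 mo L, 8 ka L, 9 ki L.
Parse right to left (heavy = foot alone; LL = one foot; stranded L unfooted): (ˈna:) (ˈro.skob) (ˈfe.gle) (ˈra.mo) (ˈka.ki).
Foot heads: 1, 2, 4, 6, 8.
Primary stress on the leftmost head = syllable 1.
Secondary stress on 2, 4, 6, 8: ˈna:.ˌro.skob.ˌfe.gle.ˌra.mo.ˌka.ki.

primary 1, secondary 2, 4, 6, 8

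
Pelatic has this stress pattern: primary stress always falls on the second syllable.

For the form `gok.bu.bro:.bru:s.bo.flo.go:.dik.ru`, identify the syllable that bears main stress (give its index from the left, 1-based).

2

The word has 9 syllables; the second syllable is syllable 2 (bu).
Primary stress: syllable 2 → gok.ˈbu.bro:.bru:s.bo.flo.go:.dik.ru.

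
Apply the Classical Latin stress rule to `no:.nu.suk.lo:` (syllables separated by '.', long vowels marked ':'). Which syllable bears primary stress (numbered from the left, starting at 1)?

3

Classical Latin: stress the penult if heavy (long vowel or closed), else the antepenult.
Weights: 2 nu L, 3 suk H, 4 lo: H.
The penult (syllable 3, suk) is heavy, so it takes stress.
Stress on syllable 3: no:.nu.ˈsuk.lo:.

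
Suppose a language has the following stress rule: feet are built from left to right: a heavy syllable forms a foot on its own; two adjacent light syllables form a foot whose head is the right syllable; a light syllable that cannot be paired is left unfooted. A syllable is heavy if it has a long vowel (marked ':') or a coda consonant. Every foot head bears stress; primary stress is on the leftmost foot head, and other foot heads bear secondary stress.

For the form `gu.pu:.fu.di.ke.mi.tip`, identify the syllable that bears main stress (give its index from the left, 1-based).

Weights: 1 gu L, 2 pu: H, 3 fu L, 4 di L, 5 ke L, 6 mi L, 7 tip H.
Parse left to right (heavy = foot alone; LL = one foot; stranded L unfooted): gu (ˈpu:) (fu.ˈdi) (ke.ˈmi) (ˈtip).
Foot heads: 2, 4, 6, 7.
Primary stress on the leftmost head = syllable 2.
Primary stress: syllable 2 → gu.ˈpu:.fu.di.ke.mi.tip.

2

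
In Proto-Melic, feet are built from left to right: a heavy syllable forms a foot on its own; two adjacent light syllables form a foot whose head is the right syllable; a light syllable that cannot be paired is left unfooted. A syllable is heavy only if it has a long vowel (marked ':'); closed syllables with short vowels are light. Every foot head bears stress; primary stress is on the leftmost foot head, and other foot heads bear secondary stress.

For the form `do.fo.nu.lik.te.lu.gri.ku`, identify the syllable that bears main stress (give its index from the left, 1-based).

2

Weights: 1 do L, 2 fo L, 3 nu L, 4 lik L, 5 te L, 6 lu L, 7 gri L, 8 ku L.
Parse left to right (heavy = foot alone; LL = one foot; stranded L unfooted): (do.ˈfo) (nu.ˈlik) (te.ˈlu) (gri.ˈku).
Foot heads: 2, 4, 6, 8.
Primary stress on the leftmost head = syllable 2.
Primary stress: syllable 2 → do.ˈfo.nu.lik.te.lu.gri.ku.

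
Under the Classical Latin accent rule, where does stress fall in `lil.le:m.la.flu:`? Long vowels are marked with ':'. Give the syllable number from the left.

2

Classical Latin: stress the penult if heavy (long vowel or closed), else the antepenult.
Weights: 2 le:m H, 3 la L, 4 flu: H.
The penult (syllable 3, la) is light, so stress falls on the antepenult (syllable 2, le:m).
Stress on syllable 2: lil.ˈle:m.la.flu:.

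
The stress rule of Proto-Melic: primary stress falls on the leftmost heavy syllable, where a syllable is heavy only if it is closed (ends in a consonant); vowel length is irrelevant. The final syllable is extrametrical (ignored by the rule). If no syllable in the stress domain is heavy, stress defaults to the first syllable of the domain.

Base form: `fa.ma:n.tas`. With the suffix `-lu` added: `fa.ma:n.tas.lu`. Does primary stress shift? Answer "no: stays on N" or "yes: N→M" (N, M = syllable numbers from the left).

Base `fa.ma:n.tas` (3 syllables):
  The final syllable (3, tas) is extrametrical; the stress domain is syllables 1–2.
  Weights: 1 fa L, 2 ma:n H.
  Heavy syllables in the domain: 2. The leftmost is syllable 2 (ma:n).
  → primary stress on syllable 2.
Suffixed `fa.ma:n.tas.lu` (4 syllables):
  The final syllable (4, lu) is extrametrical; the stress domain is syllables 1–3.
  Weights: 1 fa L, 2 ma:n H, 3 tas H.
  Heavy syllables in the domain: 2, 3. The leftmost is syllable 2 (ma:n).
  → primary stress on syllable 2.

no: stays on 2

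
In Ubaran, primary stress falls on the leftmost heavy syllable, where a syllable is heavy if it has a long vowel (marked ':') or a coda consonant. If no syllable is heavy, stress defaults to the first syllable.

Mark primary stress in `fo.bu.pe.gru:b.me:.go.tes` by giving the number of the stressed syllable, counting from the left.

Weights: 1 fo L, 2 bu L, 3 pe L, 4 gru:b H, 5 me: H, 6 go L, 7 tes H.
Heavy syllables in the domain: 4, 5, 7. The leftmost is syllable 4 (gru:b).
Primary stress: syllable 4 → fo.bu.pe.ˈgru:b.me:.go.tes.

4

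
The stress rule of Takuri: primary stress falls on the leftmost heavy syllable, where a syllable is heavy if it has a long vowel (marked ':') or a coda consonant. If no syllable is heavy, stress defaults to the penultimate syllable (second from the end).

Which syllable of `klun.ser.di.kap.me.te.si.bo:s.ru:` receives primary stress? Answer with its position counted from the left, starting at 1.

1

Weights: 1 klun H, 2 ser H, 3 di L, 4 kap H, 5 me L, 6 te L, 7 si L, 8 bo:s H, 9 ru: H.
Heavy syllables in the domain: 1, 2, 4, 8, 9. The leftmost is syllable 1 (klun).
Primary stress: syllable 1 → ˈklun.ser.di.kap.me.te.si.bo:s.ru:.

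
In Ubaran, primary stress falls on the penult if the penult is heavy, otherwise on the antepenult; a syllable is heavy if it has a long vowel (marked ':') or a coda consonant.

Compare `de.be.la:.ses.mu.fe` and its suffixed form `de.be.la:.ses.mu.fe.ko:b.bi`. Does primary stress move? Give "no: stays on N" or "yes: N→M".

Base `de.be.la:.ses.mu.fe` (6 syllables):
  Weights: 4 ses H, 5 mu L, 6 fe L.
  The penult (syllable 5, mu) is light, so stress falls on the antepenult (syllable 4, ses).
  → primary stress on syllable 4.
Suffixed `de.be.la:.ses.mu.fe.ko:b.bi` (8 syllables):
  Weights: 6 fe L, 7 ko:b H, 8 bi L.
  The penult (syllable 7, ko:b) is heavy, so it takes stress.
  → primary stress on syllable 7.

yes: 4→7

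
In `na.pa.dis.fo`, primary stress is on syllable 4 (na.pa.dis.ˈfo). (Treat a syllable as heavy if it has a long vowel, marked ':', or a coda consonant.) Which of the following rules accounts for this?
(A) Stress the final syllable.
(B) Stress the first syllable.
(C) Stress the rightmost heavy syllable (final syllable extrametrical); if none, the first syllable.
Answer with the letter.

Rule A → syllable 4 ✓.
Rule B → syllable 1 (observed: 4).
Rule C → syllable 3 (observed: 4).

A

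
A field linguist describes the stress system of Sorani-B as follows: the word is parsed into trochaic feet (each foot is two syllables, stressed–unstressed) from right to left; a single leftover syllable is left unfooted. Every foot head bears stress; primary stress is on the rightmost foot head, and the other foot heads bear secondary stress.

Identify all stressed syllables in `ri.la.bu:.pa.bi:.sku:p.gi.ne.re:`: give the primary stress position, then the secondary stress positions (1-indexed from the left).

primary 8, secondary 2, 4, 6

Parse right to left into trochaic (ˈσσ) feet: ri (ˈla.bu:) (ˈpa.bi:) (ˈsku:p.gi) (ˈne.re:). Syllable 1 is left unfooted.
Foot heads (stressed positions): 2, 4, 6, 8.
End Rule Rightmost: primary stress on the rightmost head = syllable 8.
Secondary stress on 2, 4, 6: ri.ˌla.bu:.ˌpa.bi:.ˌsku:p.gi.ˈne.re:.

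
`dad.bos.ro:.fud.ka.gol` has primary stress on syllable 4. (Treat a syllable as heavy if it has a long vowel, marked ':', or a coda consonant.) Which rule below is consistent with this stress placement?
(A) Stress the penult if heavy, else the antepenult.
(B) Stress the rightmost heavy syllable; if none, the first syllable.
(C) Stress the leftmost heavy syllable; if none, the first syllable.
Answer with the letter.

A

Rule A → syllable 4 ✓.
Rule B → syllable 6 (observed: 4).
Rule C → syllable 1 (observed: 4).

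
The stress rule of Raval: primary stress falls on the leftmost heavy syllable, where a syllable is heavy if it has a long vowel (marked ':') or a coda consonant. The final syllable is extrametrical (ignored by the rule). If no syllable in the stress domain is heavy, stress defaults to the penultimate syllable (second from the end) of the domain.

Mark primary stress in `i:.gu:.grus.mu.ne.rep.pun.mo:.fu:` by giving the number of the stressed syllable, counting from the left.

1

The final syllable (9, fu:) is extrametrical; the stress domain is syllables 1–8.
Weights: 1 i: H, 2 gu: H, 3 grus H, 4 mu L, 5 ne L, 6 rep H, 7 pun H, 8 mo: H.
Heavy syllables in the domain: 1, 2, 3, 6, 7, 8. The leftmost is syllable 1 (i:).
Primary stress: syllable 1 → ˈi:.gu:.grus.mu.ne.rep.pun.mo:.fu:.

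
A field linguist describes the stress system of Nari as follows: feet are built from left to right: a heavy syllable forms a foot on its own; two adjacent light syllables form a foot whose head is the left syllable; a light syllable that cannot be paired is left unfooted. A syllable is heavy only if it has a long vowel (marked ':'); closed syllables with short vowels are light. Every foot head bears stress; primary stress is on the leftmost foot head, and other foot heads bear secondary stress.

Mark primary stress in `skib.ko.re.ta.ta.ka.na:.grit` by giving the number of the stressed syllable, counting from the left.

1

Weights: 1 skib L, 2 ko L, 3 re L, 4 ta L, 5 ta L, 6 ka L, 7 na: H, 8 grit L.
Parse left to right (heavy = foot alone; LL = one foot; stranded L unfooted): (ˈskib.ko) (ˈre.ta) (ˈta.ka) (ˈna:) grit.
Foot heads: 1, 3, 5, 7.
Primary stress on the leftmost head = syllable 1.
Primary stress: syllable 1 → ˈskib.ko.re.ta.ta.ka.na:.grit.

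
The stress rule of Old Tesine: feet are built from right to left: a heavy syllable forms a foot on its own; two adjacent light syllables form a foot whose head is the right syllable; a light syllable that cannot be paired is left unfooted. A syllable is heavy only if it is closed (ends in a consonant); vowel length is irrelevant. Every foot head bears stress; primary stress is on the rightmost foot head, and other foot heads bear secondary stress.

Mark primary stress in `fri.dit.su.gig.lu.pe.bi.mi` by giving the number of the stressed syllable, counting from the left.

8

Weights: 1 fri L, 2 dit H, 3 su L, 4 gig H, 5 lu L, 6 pe L, 7 bi L, 8 mi L.
Parse right to left (heavy = foot alone; LL = one foot; stranded L unfooted): fri (ˈdit) su (ˈgig) (lu.ˈpe) (bi.ˈmi).
Foot heads: 2, 4, 6, 8.
Primary stress on the rightmost head = syllable 8.
Primary stress: syllable 8 → fri.dit.su.gig.lu.pe.bi.ˈmi.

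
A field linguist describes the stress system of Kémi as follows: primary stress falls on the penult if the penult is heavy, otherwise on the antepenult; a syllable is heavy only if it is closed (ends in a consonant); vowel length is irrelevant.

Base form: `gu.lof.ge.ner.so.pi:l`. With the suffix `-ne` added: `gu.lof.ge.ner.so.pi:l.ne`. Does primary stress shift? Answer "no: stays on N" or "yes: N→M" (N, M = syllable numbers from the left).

Base `gu.lof.ge.ner.so.pi:l` (6 syllables):
  Weights: 4 ner H, 5 so L, 6 pi:l H.
  The penult (syllable 5, so) is light, so stress falls on the antepenult (syllable 4, ner).
  → primary stress on syllable 4.
Suffixed `gu.lof.ge.ner.so.pi:l.ne` (7 syllables):
  Weights: 5 so L, 6 pi:l H, 7 ne L.
  The penult (syllable 6, pi:l) is heavy, so it takes stress.
  → primary stress on syllable 6.

yes: 4→6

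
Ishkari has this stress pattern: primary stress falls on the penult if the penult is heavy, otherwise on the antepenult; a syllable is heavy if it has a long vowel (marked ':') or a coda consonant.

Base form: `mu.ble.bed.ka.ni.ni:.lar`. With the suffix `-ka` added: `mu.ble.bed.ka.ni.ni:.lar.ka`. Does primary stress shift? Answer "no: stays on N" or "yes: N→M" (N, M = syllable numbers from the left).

yes: 6→7

Base `mu.ble.bed.ka.ni.ni:.lar` (7 syllables):
  Weights: 5 ni L, 6 ni: H, 7 lar H.
  The penult (syllable 6, ni:) is heavy, so it takes stress.
  → primary stress on syllable 6.
Suffixed `mu.ble.bed.ka.ni.ni:.lar.ka` (8 syllables):
  Weights: 6 ni: H, 7 lar H, 8 ka L.
  The penult (syllable 7, lar) is heavy, so it takes stress.
  → primary stress on syllable 7.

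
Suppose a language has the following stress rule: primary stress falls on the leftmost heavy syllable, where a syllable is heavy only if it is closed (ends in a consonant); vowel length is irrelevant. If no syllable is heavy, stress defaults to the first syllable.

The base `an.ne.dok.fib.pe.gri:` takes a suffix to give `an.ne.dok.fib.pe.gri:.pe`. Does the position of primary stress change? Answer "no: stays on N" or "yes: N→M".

Base `an.ne.dok.fib.pe.gri:` (6 syllables):
  Weights: 1 an H, 2 ne L, 3 dok H, 4 fib H, 5 pe L, 6 gri: L.
  Heavy syllables in the domain: 1, 3, 4. The leftmost is syllable 1 (an).
  → primary stress on syllable 1.
Suffixed `an.ne.dok.fib.pe.gri:.pe` (7 syllables):
  Weights: 1 an H, 2 ne L, 3 dok H, 4 fib H, 5 pe L, 6 gri: L, 7 pe L.
  Heavy syllables in the domain: 1, 3, 4. The leftmost is syllable 1 (an).
  → primary stress on syllable 1.

no: stays on 1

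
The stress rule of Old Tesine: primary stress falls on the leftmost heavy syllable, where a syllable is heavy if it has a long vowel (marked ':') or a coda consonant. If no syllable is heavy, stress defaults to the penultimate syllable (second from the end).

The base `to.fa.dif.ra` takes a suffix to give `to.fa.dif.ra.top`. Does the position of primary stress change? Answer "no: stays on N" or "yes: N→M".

Base `to.fa.dif.ra` (4 syllables):
  Weights: 1 to L, 2 fa L, 3 dif H, 4 ra L.
  Heavy syllables in the domain: 3. The leftmost is syllable 3 (dif).
  → primary stress on syllable 3.
Suffixed `to.fa.dif.ra.top` (5 syllables):
  Weights: 1 to L, 2 fa L, 3 dif H, 4 ra L, 5 top H.
  Heavy syllables in the domain: 3, 5. The leftmost is syllable 3 (dif).
  → primary stress on syllable 3.

no: stays on 3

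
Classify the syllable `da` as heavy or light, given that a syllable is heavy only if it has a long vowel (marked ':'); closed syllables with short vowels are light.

`da`: short vowel, open (no coda). Short vowel → light.

light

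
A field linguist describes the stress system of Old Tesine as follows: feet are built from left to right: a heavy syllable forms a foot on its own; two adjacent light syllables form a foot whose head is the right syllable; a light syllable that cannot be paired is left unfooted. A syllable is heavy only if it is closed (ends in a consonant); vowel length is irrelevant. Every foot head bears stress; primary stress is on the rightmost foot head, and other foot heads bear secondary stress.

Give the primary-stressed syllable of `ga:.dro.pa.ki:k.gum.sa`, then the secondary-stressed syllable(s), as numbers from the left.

Weights: 1 ga: L, 2 dro L, 3 pa L, 4 ki:k H, 5 gum H, 6 sa L.
Parse left to right (heavy = foot alone; LL = one foot; stranded L unfooted): (ga:.ˈdro) pa (ˈki:k) (ˈgum) sa.
Foot heads: 2, 4, 5.
Primary stress on the rightmost head = syllable 5.
Secondary stress on 2, 4: ga:.ˌdro.pa.ˌki:k.ˈgum.sa.

primary 5, secondary 2, 4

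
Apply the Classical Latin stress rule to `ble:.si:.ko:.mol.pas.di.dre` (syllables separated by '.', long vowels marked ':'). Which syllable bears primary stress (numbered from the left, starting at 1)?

Classical Latin: stress the penult if heavy (long vowel or closed), else the antepenult.
Weights: 5 pas H, 6 di L, 7 dre L.
The penult (syllable 6, di) is light, so stress falls on the antepenult (syllable 5, pas).
Stress on syllable 5: ble:.si:.ko:.mol.ˈpas.di.dre.

5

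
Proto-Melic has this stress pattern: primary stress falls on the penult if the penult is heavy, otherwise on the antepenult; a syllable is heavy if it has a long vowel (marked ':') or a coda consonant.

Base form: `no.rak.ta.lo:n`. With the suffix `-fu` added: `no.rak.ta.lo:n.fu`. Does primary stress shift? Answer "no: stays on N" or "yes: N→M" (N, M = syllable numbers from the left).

Base `no.rak.ta.lo:n` (4 syllables):
  Weights: 2 rak H, 3 ta L, 4 lo:n H.
  The penult (syllable 3, ta) is light, so stress falls on the antepenult (syllable 2, rak).
  → primary stress on syllable 2.
Suffixed `no.rak.ta.lo:n.fu` (5 syllables):
  Weights: 3 ta L, 4 lo:n H, 5 fu L.
  The penult (syllable 4, lo:n) is heavy, so it takes stress.
  → primary stress on syllable 4.

yes: 2→4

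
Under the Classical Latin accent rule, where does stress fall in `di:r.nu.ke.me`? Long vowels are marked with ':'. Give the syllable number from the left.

Classical Latin: stress the penult if heavy (long vowel or closed), else the antepenult.
Weights: 2 nu L, 3 ke L, 4 me L.
The penult (syllable 3, ke) is light, so stress falls on the antepenult (syllable 2, nu).
Stress on syllable 2: di:r.ˈnu.ke.me.

2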